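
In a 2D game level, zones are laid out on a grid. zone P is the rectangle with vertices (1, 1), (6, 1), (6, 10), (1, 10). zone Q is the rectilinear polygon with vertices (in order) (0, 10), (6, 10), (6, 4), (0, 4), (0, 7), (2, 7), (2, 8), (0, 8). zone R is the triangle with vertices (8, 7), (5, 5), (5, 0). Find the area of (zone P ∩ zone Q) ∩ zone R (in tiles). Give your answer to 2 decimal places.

The region (zone P ∩ zone Q) ∩ zone R is the polygon with vertices (5,4), (5,5), (6,5.667), (6,4).
By the shoelace formula its area is 1.33.

1.33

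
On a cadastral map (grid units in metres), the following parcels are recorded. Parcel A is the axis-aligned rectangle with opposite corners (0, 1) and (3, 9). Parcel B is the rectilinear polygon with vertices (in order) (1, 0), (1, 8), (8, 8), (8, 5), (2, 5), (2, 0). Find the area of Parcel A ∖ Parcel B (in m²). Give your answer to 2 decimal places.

|Parcel A| = 24, |Parcel A∩Parcel B| = 10.
|Parcel A ∖ Parcel B| = |Parcel A| − |Parcel A∩Parcel B| = 24 − 10 = 14.00.

14.00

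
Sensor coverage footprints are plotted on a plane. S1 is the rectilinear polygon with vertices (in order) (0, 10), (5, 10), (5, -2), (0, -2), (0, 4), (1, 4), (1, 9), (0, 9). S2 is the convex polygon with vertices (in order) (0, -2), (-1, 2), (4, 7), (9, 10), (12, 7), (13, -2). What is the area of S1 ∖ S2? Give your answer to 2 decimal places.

17.70

|S1| = 55, |S1∩S2| = 37.3.
|S1 ∖ S2| = |S1| − |S1∩S2| = 55 − 37.3 = 17.70.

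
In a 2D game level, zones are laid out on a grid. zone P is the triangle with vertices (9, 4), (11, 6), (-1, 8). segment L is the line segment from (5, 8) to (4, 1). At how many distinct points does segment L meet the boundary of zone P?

2

The segment meets the boundary at (4.676,5.73), (4.86,7.023).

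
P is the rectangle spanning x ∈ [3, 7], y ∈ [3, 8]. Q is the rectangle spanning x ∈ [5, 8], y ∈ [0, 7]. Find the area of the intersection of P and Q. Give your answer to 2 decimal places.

8.00

|P∩Q|: x∈[5,7], y∈[3,7] → 2·4 = 8.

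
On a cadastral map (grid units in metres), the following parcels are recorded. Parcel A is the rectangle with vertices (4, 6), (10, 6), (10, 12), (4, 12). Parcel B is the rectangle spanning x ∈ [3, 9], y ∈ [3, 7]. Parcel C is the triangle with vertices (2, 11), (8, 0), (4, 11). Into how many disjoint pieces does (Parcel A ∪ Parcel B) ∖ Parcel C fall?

2

(Parcel A ∪ Parcel B) ∖ Parcel C splits into 2 disjoint pieces (area 39.3636, area 9.1212).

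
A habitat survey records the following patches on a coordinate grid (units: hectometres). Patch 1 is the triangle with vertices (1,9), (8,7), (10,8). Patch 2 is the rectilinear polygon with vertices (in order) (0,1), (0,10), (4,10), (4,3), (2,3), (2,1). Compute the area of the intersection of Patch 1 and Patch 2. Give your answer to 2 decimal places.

0.79

The intersection is the polygon with vertices (1,9), (4,8.667), (4,8.143).
By the shoelace formula its area is 0.79.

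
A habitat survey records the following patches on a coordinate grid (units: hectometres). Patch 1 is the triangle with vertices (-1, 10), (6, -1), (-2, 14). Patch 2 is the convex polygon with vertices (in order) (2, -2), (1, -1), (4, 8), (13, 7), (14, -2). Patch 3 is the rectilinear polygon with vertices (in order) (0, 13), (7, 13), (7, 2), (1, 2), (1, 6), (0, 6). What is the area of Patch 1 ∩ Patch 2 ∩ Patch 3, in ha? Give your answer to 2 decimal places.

1.07

The intersection is the polygon with vertices (2.719,4.156), (2.923,4.769), (4.4,2), (4.091,2).
By the shoelace formula its area is 1.07.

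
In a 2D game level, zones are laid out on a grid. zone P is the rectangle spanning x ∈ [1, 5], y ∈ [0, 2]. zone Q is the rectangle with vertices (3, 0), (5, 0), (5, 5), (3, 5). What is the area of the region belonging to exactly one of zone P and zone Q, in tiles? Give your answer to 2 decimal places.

10.00

|zone P∩zone Q|: x∈[3,5], y∈[0,2] → 2·2 = 4.
|zone P △ zone Q| = |zone P| + |zone Q| − 2·|zone P∩zone Q| = 8 + 10 − 8 = 10.00.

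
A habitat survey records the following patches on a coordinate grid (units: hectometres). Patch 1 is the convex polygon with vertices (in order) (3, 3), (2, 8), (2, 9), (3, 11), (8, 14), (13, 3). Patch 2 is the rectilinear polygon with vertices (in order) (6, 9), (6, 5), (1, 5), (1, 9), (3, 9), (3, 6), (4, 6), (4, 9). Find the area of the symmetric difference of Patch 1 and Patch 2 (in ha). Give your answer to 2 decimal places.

|Patch 1| = 79.5, |Patch 2| = 17, |Patch 1∩Patch 2| = 12.1.
|Patch 1 △ Patch 2| = |Patch 1| + |Patch 2| − 2·|Patch 1∩Patch 2| = 79.5 + 17 − 24.2 = 72.30.

72.30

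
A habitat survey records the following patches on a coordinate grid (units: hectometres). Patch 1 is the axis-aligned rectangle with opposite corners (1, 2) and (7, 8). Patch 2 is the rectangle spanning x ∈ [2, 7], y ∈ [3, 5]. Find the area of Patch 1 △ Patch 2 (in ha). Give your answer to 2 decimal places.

26.00

|Patch 1∩Patch 2|: x∈[2,7], y∈[3,5] → 5·2 = 10.
|Patch 1 △ Patch 2| = |Patch 1| + |Patch 2| − 2·|Patch 1∩Patch 2| = 36 + 10 − 20 = 26.00.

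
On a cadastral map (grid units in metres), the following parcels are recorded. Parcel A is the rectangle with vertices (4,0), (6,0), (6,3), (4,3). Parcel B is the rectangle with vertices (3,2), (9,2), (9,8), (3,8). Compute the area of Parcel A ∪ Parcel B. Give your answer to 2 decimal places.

40.00

By inclusion–exclusion:
Individual areas: |Parcel A| = 6, |Parcel B| = 36.
|Parcel A∩Parcel B|: x∈[4,6], y∈[2,3] → 2·1 = 2.
|Parcel A ∪ Parcel B| = 42 − 2 = 40.00.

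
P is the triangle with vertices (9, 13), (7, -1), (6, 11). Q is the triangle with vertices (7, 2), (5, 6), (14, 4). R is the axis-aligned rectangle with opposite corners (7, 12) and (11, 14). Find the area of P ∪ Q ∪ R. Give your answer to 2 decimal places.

38.64

By inclusion–exclusion:
Individual areas: |P| = 19, |Q| = 16, |R| = 8.
|P∩Q| = 3.6794.
|P∩R| = 0.6786.
|Q∩R| = 0.
|P∩Q∩R| = 0.
|P ∪ Q ∪ R| = 43 − 4.358 + 0 = 38.64.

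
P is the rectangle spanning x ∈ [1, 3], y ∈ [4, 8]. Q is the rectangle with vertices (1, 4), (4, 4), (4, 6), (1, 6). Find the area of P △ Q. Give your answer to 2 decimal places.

|P∩Q|: x∈[1,3], y∈[4,6] → 2·2 = 4.
|P △ Q| = |P| + |Q| − 2·|P∩Q| = 8 + 6 − 8 = 6.00.

6.00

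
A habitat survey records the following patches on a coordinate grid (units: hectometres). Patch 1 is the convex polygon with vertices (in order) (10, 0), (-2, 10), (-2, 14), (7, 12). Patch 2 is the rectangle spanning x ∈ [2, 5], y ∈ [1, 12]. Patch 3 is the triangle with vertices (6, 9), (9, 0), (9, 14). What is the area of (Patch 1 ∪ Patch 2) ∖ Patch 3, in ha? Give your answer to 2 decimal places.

76.23

|Patch 1 ∪ Patch 2| = 88.25.
|(Patch 1 ∪ Patch 2) ∩ Patch 3| = 12.0162.
|(Patch 1 ∪ Patch 2) ∖ Patch 3| = 88.25 − 12.0162 = 76.23.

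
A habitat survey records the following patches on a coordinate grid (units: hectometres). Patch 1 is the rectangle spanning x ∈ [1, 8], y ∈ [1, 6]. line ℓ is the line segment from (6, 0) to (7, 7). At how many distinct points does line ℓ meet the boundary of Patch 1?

The segment meets the boundary at (6.857,6), (6.143,1).

2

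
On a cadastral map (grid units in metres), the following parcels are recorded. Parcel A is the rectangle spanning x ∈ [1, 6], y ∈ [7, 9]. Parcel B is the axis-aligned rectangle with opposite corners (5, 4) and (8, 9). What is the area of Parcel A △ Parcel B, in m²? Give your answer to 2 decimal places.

|Parcel A∩Parcel B|: x∈[5,6], y∈[7,9] → 1·2 = 2.
|Parcel A △ Parcel B| = |Parcel A| + |Parcel B| − 2·|Parcel A∩Parcel B| = 10 + 15 − 4 = 21.00.

21.00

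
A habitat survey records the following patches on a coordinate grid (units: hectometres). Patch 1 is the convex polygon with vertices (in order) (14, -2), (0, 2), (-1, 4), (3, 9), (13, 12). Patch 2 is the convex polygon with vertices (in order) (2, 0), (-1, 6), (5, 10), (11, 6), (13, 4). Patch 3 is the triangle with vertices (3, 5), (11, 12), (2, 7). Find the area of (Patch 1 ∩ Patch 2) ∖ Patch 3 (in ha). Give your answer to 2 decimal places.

61.27

|Patch 1 ∩ Patch 2| = 69.7192.
|(Patch 1 ∩ Patch 2) ∩ Patch 3| = 8.4484.
|(Patch 1 ∩ Patch 2) ∖ Patch 3| = 69.7192 − 8.4484 = 61.27.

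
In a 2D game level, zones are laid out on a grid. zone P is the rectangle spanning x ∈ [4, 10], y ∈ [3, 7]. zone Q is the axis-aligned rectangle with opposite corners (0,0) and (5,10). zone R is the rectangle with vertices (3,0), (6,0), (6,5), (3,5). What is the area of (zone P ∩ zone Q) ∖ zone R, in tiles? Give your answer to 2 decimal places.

2.00

|zone P ∩ zone Q| = 4.
|(zone P ∩ zone Q) ∩ zone R| = 2.
|(zone P ∩ zone Q) ∖ zone R| = 4 − 2 = 2.00.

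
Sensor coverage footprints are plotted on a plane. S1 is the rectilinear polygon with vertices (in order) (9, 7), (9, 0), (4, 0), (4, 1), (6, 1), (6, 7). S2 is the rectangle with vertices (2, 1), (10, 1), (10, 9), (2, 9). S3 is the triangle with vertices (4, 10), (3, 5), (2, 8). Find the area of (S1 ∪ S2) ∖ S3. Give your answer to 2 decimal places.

|S1 ∪ S2| = 69.
|(S1 ∪ S2) ∩ S3| = 3.6.
|(S1 ∪ S2) ∖ S3| = 69 − 3.6 = 65.40.

65.40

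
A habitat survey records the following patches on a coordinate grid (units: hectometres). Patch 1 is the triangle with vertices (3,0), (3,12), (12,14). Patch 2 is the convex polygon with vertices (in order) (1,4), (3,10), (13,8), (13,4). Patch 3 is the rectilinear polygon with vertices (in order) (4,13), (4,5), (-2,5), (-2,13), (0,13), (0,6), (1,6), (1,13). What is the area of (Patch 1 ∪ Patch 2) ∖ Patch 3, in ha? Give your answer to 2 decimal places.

|Patch 1 ∪ Patch 2| = 86.6618.
|(Patch 1 ∪ Patch 2) ∩ Patch 3| = 11.2778.
|(Patch 1 ∪ Patch 2) ∖ Patch 3| = 86.6618 − 11.2778 = 75.38.

75.38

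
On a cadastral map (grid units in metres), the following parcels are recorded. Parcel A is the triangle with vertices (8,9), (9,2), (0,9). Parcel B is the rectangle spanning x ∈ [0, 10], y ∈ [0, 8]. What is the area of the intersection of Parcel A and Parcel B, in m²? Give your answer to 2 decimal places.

The intersection is the polygon with vertices (9,2), (1.286,8), (8.143,8).
By the shoelace formula its area is 20.57.

20.57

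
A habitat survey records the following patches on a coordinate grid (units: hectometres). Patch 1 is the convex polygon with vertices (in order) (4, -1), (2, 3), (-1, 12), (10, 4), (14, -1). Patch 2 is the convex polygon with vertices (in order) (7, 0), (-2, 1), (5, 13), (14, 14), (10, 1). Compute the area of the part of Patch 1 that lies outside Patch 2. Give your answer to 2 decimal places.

|Patch 1| = 79.5, |Patch 1∩Patch 2| = 53.5168.
|Patch 1 ∖ Patch 2| = |Patch 1| − |Patch 1∩Patch 2| = 79.5 − 53.5168 = 25.98.

25.98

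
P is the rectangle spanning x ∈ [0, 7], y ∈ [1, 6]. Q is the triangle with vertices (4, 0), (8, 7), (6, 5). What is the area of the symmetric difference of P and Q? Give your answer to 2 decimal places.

|P| = 35, |Q| = 3, |P∩Q| = 2.5393.
|P △ Q| = |P| + |Q| − 2·|P∩Q| = 35 + 3 − 5.0786 = 32.92.

32.92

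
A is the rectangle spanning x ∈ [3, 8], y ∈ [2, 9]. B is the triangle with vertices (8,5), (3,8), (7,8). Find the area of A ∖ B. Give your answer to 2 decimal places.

|A| = 35, |A∩B| = 6.
|A ∖ B| = |A| − |A∩B| = 35 − 6 = 29.00.

29.00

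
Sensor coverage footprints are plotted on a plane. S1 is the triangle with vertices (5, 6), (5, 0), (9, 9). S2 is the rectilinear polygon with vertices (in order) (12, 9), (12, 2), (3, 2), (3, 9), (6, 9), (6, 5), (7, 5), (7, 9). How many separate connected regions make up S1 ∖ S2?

S1 ∖ S2 splits into 2 disjoint pieces (area 0.8889, area 2.125).

2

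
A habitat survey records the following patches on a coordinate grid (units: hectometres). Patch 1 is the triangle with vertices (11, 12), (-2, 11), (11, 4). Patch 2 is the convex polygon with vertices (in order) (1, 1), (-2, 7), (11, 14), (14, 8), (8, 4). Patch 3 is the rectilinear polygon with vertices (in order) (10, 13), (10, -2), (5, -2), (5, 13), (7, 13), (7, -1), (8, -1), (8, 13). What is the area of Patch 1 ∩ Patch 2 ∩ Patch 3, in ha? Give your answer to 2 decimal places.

22.48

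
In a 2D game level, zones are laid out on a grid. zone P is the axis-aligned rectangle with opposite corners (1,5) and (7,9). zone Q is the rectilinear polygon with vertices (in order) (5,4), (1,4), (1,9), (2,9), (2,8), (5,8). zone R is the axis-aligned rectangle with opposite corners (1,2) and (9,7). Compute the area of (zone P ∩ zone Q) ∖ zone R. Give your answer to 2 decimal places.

|zone P ∩ zone Q| = 13.
|(zone P ∩ zone Q) ∩ zone R| = 8.
|(zone P ∩ zone Q) ∖ zone R| = 13 − 8 = 5.00.

5.00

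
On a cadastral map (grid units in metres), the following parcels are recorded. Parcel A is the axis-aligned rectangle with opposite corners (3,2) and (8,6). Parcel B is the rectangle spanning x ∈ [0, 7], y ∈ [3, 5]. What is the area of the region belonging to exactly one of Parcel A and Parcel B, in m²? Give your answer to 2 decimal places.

18.00

|Parcel A∩Parcel B|: x∈[3,7], y∈[3,5] → 4·2 = 8.
|Parcel A △ Parcel B| = |Parcel A| + |Parcel B| − 2·|Parcel A∩Parcel B| = 20 + 14 − 16 = 18.00.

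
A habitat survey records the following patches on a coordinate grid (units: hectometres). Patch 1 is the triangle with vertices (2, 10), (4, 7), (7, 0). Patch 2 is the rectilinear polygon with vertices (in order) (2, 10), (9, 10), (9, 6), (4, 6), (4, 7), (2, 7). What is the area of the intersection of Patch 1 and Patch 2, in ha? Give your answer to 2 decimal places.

0.96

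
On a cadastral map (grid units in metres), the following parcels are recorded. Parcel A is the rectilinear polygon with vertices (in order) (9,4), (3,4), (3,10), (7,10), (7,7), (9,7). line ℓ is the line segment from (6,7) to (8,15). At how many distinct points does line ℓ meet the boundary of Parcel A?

The segment meets the boundary at (6.75,10).

1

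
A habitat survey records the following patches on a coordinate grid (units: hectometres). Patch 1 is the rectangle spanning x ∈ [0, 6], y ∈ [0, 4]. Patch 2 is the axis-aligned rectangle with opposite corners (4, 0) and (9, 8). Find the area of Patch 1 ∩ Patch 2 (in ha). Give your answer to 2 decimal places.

|Patch 1∩Patch 2|: x∈[4,6], y∈[0,4] → 2·4 = 8.

8.00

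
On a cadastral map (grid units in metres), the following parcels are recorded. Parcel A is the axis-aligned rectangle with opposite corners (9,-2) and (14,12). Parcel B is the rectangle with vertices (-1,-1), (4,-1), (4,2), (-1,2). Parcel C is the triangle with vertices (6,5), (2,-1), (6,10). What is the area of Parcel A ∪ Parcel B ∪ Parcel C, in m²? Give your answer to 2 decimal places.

By inclusion–exclusion:
Individual areas: |Parcel A| = 70, |Parcel B| = 15, |Parcel C| = 10.
|Parcel A∩Parcel B| = 0 (no overlap).
|Parcel A∩Parcel C| = 0.
|Parcel B∩Parcel C| = 1.3636.
|Parcel A∩Parcel B∩Parcel C| = 0.
|Parcel A ∪ Parcel B ∪ Parcel C| = 95 − 1.3636 + 0 = 93.64.

93.64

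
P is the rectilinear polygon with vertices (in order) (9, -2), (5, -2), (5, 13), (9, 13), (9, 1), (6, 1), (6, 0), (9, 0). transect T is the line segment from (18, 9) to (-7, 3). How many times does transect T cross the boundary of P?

The segment meets the boundary at (5,5.88), (9,6.84).

2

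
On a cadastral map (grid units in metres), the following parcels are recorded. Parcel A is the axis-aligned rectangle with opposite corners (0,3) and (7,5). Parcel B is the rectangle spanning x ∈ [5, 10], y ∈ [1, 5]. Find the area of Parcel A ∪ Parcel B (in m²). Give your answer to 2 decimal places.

30.00

By inclusion–exclusion:
Individual areas: |Parcel A| = 14, |Parcel B| = 20.
|Parcel A∩Parcel B|: x∈[5,7], y∈[3,5] → 2·2 = 4.
|Parcel A ∪ Parcel B| = 34 − 4 = 30.00.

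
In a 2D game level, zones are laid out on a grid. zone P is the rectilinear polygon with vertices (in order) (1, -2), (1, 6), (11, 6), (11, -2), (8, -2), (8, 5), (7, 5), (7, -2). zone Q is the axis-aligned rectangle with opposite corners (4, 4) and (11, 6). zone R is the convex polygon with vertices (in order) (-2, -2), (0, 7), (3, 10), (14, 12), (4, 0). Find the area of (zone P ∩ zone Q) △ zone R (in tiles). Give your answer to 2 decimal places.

|zone P ∩ zone Q| = 13.
|(zone P ∩ zone Q) ∩ zone R| = 7.6.
|(zone P ∩ zone Q) △ zone R| = 13 + 97.5 − 15.2 = 95.30.

95.30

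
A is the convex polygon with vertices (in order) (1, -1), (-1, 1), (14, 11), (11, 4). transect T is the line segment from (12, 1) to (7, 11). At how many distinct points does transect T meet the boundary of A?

The segment meets the boundary at (8.75,7.5), (10.6,3.8).

2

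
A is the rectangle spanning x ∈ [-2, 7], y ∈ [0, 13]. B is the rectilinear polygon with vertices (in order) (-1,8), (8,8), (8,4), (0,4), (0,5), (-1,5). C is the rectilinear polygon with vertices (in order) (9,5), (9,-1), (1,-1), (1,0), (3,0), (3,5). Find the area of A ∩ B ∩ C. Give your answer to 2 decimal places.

4.00

The intersection is the polygon with vertices (3,4), (3,5), (7,5), (7,4).
By the shoelace formula its area is 4.00.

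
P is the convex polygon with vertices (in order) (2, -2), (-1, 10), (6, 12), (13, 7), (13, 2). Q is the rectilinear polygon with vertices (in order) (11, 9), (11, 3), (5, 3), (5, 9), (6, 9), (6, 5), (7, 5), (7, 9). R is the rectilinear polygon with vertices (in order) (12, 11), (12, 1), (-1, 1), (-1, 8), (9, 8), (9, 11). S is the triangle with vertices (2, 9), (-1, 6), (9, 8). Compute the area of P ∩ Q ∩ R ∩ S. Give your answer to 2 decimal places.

1.10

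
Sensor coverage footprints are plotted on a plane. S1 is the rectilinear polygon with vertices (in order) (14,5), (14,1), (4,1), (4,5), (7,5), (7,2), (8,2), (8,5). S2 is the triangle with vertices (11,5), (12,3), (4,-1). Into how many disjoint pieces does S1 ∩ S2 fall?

S1 ∩ S2 is a single connected region.

1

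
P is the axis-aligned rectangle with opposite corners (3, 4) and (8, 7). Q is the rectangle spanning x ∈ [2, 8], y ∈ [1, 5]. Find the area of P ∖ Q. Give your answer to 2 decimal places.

|P∩Q|: x∈[3,8], y∈[4,5] → 5·1 = 5.
|P| = 15.
|P ∖ Q| = |P| − |P∩Q| = 15 − 5 = 10.00.

10.00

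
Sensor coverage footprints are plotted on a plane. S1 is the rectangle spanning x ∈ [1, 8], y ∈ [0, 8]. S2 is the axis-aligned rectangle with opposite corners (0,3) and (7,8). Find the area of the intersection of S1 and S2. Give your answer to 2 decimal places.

30.00

|S1∩S2|: x∈[1,7], y∈[3,8] → 6·5 = 30.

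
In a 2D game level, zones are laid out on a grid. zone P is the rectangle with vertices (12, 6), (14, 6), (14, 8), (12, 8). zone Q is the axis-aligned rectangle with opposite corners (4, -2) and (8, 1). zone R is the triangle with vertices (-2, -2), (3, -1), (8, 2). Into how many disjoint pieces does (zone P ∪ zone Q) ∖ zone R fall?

(zone P ∪ zone Q) ∖ zone R splits into 3 disjoint pieces (area 4, area 10.3667, area 0.45).

3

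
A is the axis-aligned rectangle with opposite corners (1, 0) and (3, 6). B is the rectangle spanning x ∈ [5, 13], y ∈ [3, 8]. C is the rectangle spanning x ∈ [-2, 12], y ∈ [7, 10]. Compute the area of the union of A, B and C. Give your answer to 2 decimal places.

87.00

By inclusion–exclusion:
Individual areas: |A| = 12, |B| = 40, |C| = 42.
|A∩B| = 0 (no overlap).
|A∩C| = 0 (no overlap).
|B∩C|: x∈[5,12], y∈[7,8] → 7·1 = 7.
|A∩B∩C| = 0.
|A ∪ B ∪ C| = 94 − 7 + 0 = 87.00.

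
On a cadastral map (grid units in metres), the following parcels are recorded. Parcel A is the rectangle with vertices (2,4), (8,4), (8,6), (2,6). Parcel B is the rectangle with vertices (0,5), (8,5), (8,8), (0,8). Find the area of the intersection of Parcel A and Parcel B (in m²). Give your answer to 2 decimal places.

|Parcel A∩Parcel B|: x∈[2,8], y∈[5,6] → 6·1 = 6.

6.00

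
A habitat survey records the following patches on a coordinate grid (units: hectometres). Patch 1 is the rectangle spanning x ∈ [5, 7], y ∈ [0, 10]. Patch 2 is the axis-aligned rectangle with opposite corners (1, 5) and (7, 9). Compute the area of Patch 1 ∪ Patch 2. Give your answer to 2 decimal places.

36.00

By inclusion–exclusion:
Individual areas: |Patch 1| = 20, |Patch 2| = 24.
|Patch 1∩Patch 2|: x∈[5,7], y∈[5,9] → 2·4 = 8.
|Patch 1 ∪ Patch 2| = 44 − 8 = 36.00.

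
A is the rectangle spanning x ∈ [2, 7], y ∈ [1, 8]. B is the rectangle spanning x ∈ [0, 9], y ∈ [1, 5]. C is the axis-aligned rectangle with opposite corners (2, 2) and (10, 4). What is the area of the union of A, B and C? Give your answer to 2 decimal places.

By inclusion–exclusion:
Individual areas: |A| = 35, |B| = 36, |C| = 16.
|A∩B|: x∈[2,7], y∈[1,5] → 5·4 = 20.
|A∩C|: x∈[2,7], y∈[2,4] → 5·2 = 10.
|B∩C|: x∈[2,9], y∈[2,4] → 7·2 = 14.
|A∩B∩C| = 10.
|A ∪ B ∪ C| = 87 − 44 + 10 = 53.00.

53.00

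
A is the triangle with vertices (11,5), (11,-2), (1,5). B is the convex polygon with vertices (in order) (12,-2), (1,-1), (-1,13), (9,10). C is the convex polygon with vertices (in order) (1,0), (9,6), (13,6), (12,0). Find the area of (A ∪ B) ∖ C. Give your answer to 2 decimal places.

97.01

|A ∪ B| = 132.6318.
|(A ∪ B) ∩ C| = 35.625.
|(A ∪ B) ∖ C| = 132.6318 − 35.625 = 97.01.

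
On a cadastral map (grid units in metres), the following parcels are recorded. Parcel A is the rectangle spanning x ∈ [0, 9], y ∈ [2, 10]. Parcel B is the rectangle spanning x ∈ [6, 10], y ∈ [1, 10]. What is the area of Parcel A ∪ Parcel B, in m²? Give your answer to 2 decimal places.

By inclusion–exclusion:
Individual areas: |Parcel A| = 72, |Parcel B| = 36.
|Parcel A∩Parcel B|: x∈[6,9], y∈[2,10] → 3·8 = 24.
|Parcel A ∪ Parcel B| = 108 − 24 = 84.00.

84.00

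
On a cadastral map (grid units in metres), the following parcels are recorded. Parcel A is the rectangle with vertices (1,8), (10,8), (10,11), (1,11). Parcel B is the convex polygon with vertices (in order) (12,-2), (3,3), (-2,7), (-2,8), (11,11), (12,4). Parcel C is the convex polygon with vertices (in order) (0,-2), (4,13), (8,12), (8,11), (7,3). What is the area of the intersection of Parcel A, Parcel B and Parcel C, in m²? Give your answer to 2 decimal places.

8.33

The intersection is the polygon with vertices (2.667,8), (2.973,9.148), (7.911,10.287), (7.625,8).
By the shoelace formula its area is 8.33.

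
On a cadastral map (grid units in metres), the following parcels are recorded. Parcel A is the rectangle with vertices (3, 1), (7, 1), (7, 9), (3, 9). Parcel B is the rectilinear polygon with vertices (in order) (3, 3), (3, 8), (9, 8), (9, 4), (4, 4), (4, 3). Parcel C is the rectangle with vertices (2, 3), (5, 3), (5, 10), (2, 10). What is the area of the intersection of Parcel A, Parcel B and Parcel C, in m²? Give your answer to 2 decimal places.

The intersection is the polygon with vertices (4,4), (4,3), (3,3), (3,8), (5,8), (5,4).
By the shoelace formula its area is 9.00.

9.00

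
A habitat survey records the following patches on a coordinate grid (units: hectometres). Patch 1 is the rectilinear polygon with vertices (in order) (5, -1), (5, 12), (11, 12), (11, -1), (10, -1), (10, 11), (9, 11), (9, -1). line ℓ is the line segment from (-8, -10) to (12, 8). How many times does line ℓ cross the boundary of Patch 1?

4

The segment meets the boundary at (10,6.2), (9,5.3), (11,7.1), (5,1.7).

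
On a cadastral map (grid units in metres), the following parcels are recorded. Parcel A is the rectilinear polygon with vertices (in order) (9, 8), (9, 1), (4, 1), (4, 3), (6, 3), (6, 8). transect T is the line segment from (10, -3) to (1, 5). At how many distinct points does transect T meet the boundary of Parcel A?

The segment meets the boundary at (4,2.333), (5.5,1).

2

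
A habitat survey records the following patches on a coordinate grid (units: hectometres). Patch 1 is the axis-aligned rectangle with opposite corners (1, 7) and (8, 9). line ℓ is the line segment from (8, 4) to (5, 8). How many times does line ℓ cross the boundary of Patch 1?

1

The segment meets the boundary at (5.75,7).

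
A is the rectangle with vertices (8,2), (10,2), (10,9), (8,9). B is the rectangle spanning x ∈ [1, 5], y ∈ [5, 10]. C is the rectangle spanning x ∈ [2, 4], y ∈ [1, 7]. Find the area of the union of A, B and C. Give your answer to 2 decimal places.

By inclusion–exclusion:
Individual areas: |A| = 14, |B| = 20, |C| = 12.
|A∩B| = 0 (no overlap).
|A∩C| = 0 (no overlap).
|B∩C|: x∈[2,4], y∈[5,7] → 2·2 = 4.
|A∩B∩C| = 0.
|A ∪ B ∪ C| = 46 − 4 + 0 = 42.00.

42.00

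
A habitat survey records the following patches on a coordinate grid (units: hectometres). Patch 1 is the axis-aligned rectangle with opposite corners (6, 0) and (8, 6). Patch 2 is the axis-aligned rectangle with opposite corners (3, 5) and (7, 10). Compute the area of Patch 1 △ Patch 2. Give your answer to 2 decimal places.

30.00

|Patch 1∩Patch 2|: x∈[6,7], y∈[5,6] → 1·1 = 1.
|Patch 1 △ Patch 2| = |Patch 1| + |Patch 2| − 2·|Patch 1∩Patch 2| = 12 + 20 − 2 = 30.00.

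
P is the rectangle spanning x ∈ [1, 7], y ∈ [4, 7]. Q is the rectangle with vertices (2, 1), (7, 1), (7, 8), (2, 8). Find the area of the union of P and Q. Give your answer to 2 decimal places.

38.00

By inclusion–exclusion:
Individual areas: |P| = 18, |Q| = 35.
|P∩Q|: x∈[2,7], y∈[4,7] → 5·3 = 15.
|P ∪ Q| = 53 − 15 = 38.00.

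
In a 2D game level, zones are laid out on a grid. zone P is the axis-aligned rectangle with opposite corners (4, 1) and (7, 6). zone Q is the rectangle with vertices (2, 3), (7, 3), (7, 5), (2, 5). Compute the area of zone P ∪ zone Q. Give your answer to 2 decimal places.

19.00

By inclusion–exclusion:
Individual areas: |zone P| = 15, |zone Q| = 10.
|zone P∩zone Q|: x∈[4,7], y∈[3,5] → 3·2 = 6.
|zone P ∪ zone Q| = 25 − 6 = 19.00.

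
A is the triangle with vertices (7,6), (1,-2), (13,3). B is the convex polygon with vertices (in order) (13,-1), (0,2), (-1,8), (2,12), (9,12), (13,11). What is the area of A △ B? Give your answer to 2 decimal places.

|A| = 33, |B| = 148.5, |A∩B| = 26.5698.
|A △ B| = |A| + |B| − 2·|A∩B| = 33 + 148.5 − 53.1396 = 128.36.

128.36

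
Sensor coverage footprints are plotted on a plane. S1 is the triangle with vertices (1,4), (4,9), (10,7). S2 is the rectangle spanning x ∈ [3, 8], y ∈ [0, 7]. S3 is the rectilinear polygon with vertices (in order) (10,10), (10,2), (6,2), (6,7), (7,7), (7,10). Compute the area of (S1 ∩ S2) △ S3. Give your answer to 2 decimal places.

32.50

|S1 ∩ S2| = 7.5.
|(S1 ∩ S2) ∩ S3| = 2.
|(S1 ∩ S2) △ S3| = 7.5 + 29 − 4 = 32.50.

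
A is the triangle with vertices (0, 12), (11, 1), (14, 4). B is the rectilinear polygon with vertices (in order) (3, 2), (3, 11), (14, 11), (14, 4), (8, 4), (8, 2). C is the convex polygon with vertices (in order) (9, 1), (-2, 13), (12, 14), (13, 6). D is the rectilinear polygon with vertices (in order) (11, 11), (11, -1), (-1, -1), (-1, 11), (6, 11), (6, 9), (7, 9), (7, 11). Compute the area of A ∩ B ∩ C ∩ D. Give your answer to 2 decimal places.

19.50

The intersection is the polygon with vertices (11,5.714), (11,4), (8,4), (3,9), (3,10.286).
By the shoelace formula its area is 19.50.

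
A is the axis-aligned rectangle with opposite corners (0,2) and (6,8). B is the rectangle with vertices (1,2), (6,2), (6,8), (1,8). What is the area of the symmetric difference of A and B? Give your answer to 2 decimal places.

|A∩B|: x∈[1,6], y∈[2,8] → 5·6 = 30.
|A △ B| = |A| + |B| − 2·|A∩B| = 36 + 30 − 60 = 6.00.

6.00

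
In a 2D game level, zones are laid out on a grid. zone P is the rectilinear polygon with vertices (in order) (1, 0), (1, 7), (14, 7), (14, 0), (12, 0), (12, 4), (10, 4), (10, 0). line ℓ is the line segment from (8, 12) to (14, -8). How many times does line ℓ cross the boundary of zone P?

2

The segment meets the boundary at (10.4,4), (9.5,7).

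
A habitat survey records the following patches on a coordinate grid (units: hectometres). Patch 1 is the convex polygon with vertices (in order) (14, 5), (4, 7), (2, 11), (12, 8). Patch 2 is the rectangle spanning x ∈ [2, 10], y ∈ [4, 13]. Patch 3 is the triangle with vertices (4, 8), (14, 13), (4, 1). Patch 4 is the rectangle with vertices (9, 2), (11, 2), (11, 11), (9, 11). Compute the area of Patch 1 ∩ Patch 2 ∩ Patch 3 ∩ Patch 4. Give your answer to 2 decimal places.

The intersection is the polygon with vertices (10,8.2), (9,7), (9,8.9), (10,8.6).
By the shoelace formula its area is 1.15.

1.15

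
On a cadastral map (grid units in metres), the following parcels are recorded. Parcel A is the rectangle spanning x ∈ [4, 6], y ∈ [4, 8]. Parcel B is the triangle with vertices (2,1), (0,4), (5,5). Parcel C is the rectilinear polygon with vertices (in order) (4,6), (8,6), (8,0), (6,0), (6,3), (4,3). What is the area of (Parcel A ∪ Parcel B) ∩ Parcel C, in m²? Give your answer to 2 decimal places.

4.04

The region (Parcel A ∪ Parcel B) ∩ Parcel C is the polygon with vertices (6,4), (4.25,4), (4,3.667), (4,4.8), (4,6), (6,6).
By the shoelace formula its area is 4.04.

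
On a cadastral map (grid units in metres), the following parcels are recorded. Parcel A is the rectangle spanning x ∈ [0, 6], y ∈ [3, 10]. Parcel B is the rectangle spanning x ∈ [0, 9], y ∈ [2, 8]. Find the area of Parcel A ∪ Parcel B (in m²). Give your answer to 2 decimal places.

66.00

By inclusion–exclusion:
Individual areas: |Parcel A| = 42, |Parcel B| = 54.
|Parcel A∩Parcel B|: x∈[0,6], y∈[3,8] → 6·5 = 30.
|Parcel A ∪ Parcel B| = 96 − 30 = 66.00.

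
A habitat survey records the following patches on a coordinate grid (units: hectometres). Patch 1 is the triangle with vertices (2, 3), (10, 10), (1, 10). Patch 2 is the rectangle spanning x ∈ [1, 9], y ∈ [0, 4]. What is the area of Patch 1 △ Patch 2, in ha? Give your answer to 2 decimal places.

|Patch 1| = 31.5, |Patch 2| = 32, |Patch 1∩Patch 2| = 0.6429.
|Patch 1 △ Patch 2| = |Patch 1| + |Patch 2| − 2·|Patch 1∩Patch 2| = 31.5 + 32 − 1.2857 = 62.21.

62.21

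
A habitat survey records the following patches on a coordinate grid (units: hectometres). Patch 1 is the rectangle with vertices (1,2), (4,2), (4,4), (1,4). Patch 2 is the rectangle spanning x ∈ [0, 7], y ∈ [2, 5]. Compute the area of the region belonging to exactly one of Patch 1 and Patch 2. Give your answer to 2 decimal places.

|Patch 1∩Patch 2|: x∈[1,4], y∈[2,4] → 3·2 = 6.
|Patch 1 △ Patch 2| = |Patch 1| + |Patch 2| − 2·|Patch 1∩Patch 2| = 6 + 21 − 12 = 15.00.

15.00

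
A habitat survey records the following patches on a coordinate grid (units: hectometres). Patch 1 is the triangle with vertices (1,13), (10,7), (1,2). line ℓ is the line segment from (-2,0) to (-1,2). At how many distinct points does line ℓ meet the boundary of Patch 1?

The segment lies entirely outside Patch 1 and never meets its boundary.

0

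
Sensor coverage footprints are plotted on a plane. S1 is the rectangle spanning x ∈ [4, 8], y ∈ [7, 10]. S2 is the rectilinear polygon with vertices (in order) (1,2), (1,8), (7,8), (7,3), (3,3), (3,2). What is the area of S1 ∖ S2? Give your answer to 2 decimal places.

|S1| = 12, |S1∩S2| = 3.
|S1 ∖ S2| = |S1| − |S1∩S2| = 12 − 3 = 9.00.

9.00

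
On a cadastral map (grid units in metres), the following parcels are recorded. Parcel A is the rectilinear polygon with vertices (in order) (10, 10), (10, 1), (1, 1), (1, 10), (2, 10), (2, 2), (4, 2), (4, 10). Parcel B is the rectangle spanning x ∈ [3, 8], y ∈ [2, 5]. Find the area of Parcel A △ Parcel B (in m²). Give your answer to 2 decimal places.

56.00

|Parcel A| = 65, |Parcel B| = 15, |Parcel A∩Parcel B| = 12.
|Parcel A △ Parcel B| = |Parcel A| + |Parcel B| − 2·|Parcel A∩Parcel B| = 65 + 15 − 24 = 56.00.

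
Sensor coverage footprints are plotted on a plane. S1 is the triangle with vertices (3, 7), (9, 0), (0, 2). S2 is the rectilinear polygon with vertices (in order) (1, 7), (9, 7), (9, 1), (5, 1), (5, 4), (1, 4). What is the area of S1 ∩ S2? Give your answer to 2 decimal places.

12.13

The intersection is the polygon with vertices (8.143,1), (5,1), (5,4), (1.2,4), (3,7).
By the shoelace formula its area is 12.13.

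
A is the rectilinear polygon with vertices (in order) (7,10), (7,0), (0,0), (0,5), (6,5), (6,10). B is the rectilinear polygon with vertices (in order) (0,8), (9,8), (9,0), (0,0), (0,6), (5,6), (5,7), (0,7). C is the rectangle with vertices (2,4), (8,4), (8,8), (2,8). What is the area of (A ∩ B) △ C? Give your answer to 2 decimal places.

46.00

|A ∩ B| = 38.
|(A ∩ B) ∩ C| = 8.
|(A ∩ B) △ C| = 38 + 24 − 16 = 46.00.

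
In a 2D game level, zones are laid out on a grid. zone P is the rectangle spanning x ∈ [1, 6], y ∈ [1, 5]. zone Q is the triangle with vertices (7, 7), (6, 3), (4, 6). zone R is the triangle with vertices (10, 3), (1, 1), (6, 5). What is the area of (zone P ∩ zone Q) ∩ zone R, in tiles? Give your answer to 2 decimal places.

The region (zone P ∩ zone Q) ∩ zone R is the polygon with vertices (6,3), (5.13,4.304), (6,5).
By the shoelace formula its area is 0.87.

0.87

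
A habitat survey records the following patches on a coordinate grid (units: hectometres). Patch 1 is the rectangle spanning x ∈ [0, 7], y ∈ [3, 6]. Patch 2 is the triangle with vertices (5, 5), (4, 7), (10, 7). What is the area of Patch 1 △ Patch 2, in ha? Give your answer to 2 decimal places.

24.10

|Patch 1| = 21, |Patch 2| = 6, |Patch 1∩Patch 2| = 1.45.
|Patch 1 △ Patch 2| = |Patch 1| + |Patch 2| − 2·|Patch 1∩Patch 2| = 21 + 6 − 2.9 = 24.10.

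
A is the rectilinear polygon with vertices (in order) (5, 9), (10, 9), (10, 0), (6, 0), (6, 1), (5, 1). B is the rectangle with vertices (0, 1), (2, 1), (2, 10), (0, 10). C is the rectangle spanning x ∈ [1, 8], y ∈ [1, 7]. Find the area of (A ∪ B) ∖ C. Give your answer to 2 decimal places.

|A ∪ B| = 62.
|(A ∪ B) ∩ C| = 24.
|(A ∪ B) ∖ C| = 62 − 24 = 38.00.

38.00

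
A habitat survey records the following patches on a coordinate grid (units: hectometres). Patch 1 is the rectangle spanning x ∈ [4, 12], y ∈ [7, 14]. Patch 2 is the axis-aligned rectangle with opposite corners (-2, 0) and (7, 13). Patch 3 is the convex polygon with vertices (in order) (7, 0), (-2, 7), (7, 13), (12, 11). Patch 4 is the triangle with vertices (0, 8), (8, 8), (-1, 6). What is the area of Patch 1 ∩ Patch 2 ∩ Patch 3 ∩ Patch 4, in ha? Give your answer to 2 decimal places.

The intersection is the polygon with vertices (7,7.778), (4,7.111), (4,8), (7,8).
By the shoelace formula its area is 1.67.

1.67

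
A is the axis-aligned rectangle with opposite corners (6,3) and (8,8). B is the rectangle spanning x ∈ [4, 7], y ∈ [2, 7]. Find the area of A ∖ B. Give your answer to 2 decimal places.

|A∩B|: x∈[6,7], y∈[3,7] → 1·4 = 4.
|A| = 10.
|A ∖ B| = |A| − |A∩B| = 10 − 4 = 6.00.

6.00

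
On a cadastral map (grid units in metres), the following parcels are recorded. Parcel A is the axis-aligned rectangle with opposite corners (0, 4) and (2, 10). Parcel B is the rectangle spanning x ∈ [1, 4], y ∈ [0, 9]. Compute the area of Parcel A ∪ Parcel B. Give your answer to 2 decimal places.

34.00

By inclusion–exclusion:
Individual areas: |Parcel A| = 12, |Parcel B| = 27.
|Parcel A∩Parcel B|: x∈[1,2], y∈[4,9] → 1·5 = 5.
|Parcel A ∪ Parcel B| = 39 − 5 = 34.00.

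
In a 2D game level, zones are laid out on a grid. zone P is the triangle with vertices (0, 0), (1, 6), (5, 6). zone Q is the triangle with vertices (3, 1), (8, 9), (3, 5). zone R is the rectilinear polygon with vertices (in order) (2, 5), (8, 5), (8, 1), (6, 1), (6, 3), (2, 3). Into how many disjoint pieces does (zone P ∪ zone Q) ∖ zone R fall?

2

(zone P ∪ zone Q) ∖ zone R splits into 2 disjoint pieces (area 13.375, area 1.25).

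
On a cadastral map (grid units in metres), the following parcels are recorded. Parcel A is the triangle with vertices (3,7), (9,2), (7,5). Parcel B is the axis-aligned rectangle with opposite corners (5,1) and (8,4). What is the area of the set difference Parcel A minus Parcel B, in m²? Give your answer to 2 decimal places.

3.27

|Parcel A| = 4, |Parcel A∩Parcel B| = 0.7333.
|Parcel A ∖ Parcel B| = |Parcel A| − |Parcel A∩Parcel B| = 4 − 0.7333 = 3.27.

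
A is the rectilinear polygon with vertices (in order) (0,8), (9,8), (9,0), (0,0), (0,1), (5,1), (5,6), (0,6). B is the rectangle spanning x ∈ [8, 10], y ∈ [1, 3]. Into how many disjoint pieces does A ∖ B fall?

1

A ∖ B is a single connected region.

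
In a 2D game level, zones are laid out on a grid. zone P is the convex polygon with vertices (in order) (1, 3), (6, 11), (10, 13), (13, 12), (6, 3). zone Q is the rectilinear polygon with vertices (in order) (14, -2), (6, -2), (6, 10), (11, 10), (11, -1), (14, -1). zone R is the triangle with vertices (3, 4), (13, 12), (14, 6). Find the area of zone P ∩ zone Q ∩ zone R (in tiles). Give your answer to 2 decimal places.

The intersection is the polygon with vertices (6,6.4), (10.5,10), (11,10), (11,9.429), (7.4,4.8), (6,4.545).
By the shoelace formula its area is 9.75.

9.75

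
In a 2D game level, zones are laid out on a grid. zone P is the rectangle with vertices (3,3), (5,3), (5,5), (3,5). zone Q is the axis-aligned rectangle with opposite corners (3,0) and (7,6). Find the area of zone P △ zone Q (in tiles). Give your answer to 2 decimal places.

|zone P∩zone Q|: x∈[3,5], y∈[3,5] → 2·2 = 4.
|zone P △ zone Q| = |zone P| + |zone Q| − 2·|zone P∩zone Q| = 4 + 24 − 8 = 20.00.

20.00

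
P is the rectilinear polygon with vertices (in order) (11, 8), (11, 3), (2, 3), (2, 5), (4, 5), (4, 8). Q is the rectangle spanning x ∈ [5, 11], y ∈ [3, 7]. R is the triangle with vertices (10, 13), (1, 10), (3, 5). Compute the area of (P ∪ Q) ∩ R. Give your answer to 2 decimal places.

1.51

|P ∪ Q| = 39.
|(P ∪ Q) ∩ R| = 1.51.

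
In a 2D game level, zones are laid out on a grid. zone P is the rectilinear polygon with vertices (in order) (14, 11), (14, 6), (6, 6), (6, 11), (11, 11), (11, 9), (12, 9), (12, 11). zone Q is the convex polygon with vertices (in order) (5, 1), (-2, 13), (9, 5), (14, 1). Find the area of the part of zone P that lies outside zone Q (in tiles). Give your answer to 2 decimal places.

37.04

|zone P| = 38, |zone P∩zone Q| = 0.9602.
|zone P ∖ zone Q| = |zone P| − |zone P∩zone Q| = 38 − 0.9602 = 37.04.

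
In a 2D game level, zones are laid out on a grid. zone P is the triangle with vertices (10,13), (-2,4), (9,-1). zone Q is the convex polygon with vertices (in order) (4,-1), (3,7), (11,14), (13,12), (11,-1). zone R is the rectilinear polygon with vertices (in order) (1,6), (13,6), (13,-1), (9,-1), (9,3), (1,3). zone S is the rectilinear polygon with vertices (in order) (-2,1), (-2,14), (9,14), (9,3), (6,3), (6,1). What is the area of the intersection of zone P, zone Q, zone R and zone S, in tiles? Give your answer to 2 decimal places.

17.06

The intersection is the polygon with vertices (6,3), (3.5,3), (3.125,6), (9,6), (9,3).
By the shoelace formula its area is 17.06.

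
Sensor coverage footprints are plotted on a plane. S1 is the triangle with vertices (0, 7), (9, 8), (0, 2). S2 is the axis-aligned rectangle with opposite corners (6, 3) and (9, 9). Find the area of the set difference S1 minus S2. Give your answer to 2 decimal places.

|S1| = 22.5, |S1∩S2| = 2.5.
|S1 ∖ S2| = |S1| − |S1∩S2| = 22.5 − 2.5 = 20.00.

20.00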